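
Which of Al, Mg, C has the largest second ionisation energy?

C

After 1 electron has been removed, what remains? Al⁺ still has 2 valence electrons; Mg⁺ still has 1 valence electron; C⁺ still has 3 valence electrons.
All are still removing valence electrons, so compare the +1 ions as you would atoms: IE_2 generally rises across a period (higher Z_eff) and falls down a group (larger shell), subject to the usual subshell exceptions.
Valence configurations: Al⁺ [Ne]3s², Mg⁺ [Ne]3s¹, C⁺ [He]2s²2p¹.
Tabulated IE_2 (kJ/mol): Al 1817, Mg 1451, C 2353.
Overall IE_2 order: Mg < Al < C.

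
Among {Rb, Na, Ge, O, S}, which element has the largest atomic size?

O is in period 2, group 16; Na is in period 3, group 1; S is in period 3, group 16; Ge is in period 4, group 14; Rb is in period 5, group 1.
Moving right in a period, electrons are added to the same shell under a stronger nuclear pull, so atoms get smaller; moving down, a new shell is opened and atoms get larger.
Neither a single period nor a single group — weigh both effects.
S > O: they share group 16; the group trend gives S the larger value.
Ge > S: relative to S, both the across-period and down-group shifts push Ge's atomic radius up.
Na > Ge: period and group pull opposite ways; the across-period shift dominates (155 vs 121 pm).
Rb > Na: Rb sits below Na in group 1, so the down-group effect alone puts Rb larger.
Approximate values (pm): O 63, Na 155, S 103, Ge 121, Rb 210.
The largest atomic size among these belongs to Rb.

Rb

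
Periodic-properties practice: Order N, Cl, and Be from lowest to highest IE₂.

Be < Cl < N

IE_2 is the cost of taking one more electron from the +1 cation: N⁺ still has 4 valence electrons; Cl⁺ still has 6 valence electrons; Be⁺ still has 1 valence electron.
All are still removing valence electrons, so compare the +1 ions as you would atoms: IE_2 generally rises across a period (higher Z_eff) and falls down a group (larger shell), subject to the usual subshell exceptions.
Valence configurations: N⁺ [He]2s²2p², Cl⁺ [Ne]3s²3p⁴, Be⁺ [He]2s¹.
Approximate IE_2 values (kJ/mol): N 2856, Cl 2298, Be 1757.
Hence IE_2: Be < Cl < N.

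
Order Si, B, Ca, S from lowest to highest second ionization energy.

IE_2 is the cost of taking one more electron from the +1 cation: Si⁺ still has 3 valence electrons; B⁺ still has 2 valence electrons; Ca⁺ still has 1 valence electron; S⁺ still has 5 valence electrons.
All are still removing valence electrons, so compare the +1 ions as you would atoms: IE_2 generally rises across a period (higher Z_eff) and falls down a group (larger shell), subject to the usual subshell exceptions.
Valence configurations: Si⁺ [Ne]3s²3p¹, B⁺ [He]2s², Ca⁺ [Ar]4s¹, S⁺ [Ne]3s²3p³.
Tabulated IE_2 (kJ/mol): Si 1577, B 2427, Ca 1145, S 2252.
Overall IE_2 order: Ca < Si < S < B.

Ca < Si < S < B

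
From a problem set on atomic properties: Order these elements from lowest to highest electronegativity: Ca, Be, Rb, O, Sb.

Rb < Ca < Be < Sb < O

Be is in period 2, group 2; O is in period 2, group 16; Ca is in period 4, group 2; Rb is in period 5, group 1; Sb is in period 5, group 15.
EN rises left→right (higher Z_eff, smaller atoms) and falls top→bottom (larger, more shielded atoms).
Neither a single period nor a single group — weigh both effects.
Ca > Rb: both effects reinforce here, so Ca is clearly the higher of the two.
Be > Ca: Be sits above Ca in group 2, so the down-group effect alone puts Be higher.
Sb > Be: the two effects oppose for this pair; the across-period effect wins (2.05 vs 1.57).
O > Sb: both effects reinforce here, so O is clearly the higher of the two.
Tabulated electronegativity (Pauling): Be 1.57, O 3.44, Ca 1.00, Rb 0.82, Sb 2.05.
So from lowest to highest: Rb < Ca < Be < Sb < O.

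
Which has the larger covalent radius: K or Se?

K is in period 4, group 1; Se is in period 4, group 16.
Across a period the added protons contract the valence shell; down a group each new principal shell makes the atom larger.
All lie in period 4, so atomic radius increases right to left.
So K has the larger covalent radius (K > Se).

K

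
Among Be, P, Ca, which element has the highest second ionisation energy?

P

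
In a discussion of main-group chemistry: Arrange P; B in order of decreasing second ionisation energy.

IE_2 is the cost of taking one more electron from the +1 cation: P⁺ still has 4 valence electrons; B⁺ still has 2 valence electrons.
All are still removing valence electrons, so compare the +1 ions as you would atoms: IE_2 generally rises across a period (higher Z_eff) and falls down a group (larger shell), subject to the usual subshell exceptions.
Valence configurations: P⁺ [Ne]3s²3p², B⁺ [He]2s².
The numbers (kJ/mol): P 1907, B 2427.
Hence IE_2: P < B.

B, P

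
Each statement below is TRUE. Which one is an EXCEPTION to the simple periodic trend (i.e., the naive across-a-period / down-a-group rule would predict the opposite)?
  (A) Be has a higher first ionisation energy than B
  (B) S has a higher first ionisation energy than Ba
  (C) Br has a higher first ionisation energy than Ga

The general trend: first ionisation energy increases across a period and decreases down a group.
(A) Be (period 2, group 2) vs B (period 2, group 13): the stated order contradicts the simple trend.
(B) S (period 3, group 16) vs Ba (period 6, group 2): the stated order agrees with the simple trend.
(C) Br (period 4, group 17) vs Ga (period 4, group 13): the stated order agrees with the simple trend.
The exception is (A): removing B's lone 2p electron is easier than breaking Be's filled 2s².

(A)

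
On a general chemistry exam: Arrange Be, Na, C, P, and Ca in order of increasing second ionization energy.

IE_2 is the cost of taking one more electron from the +1 cation: Be⁺ still has 1 valence electron; Na⁺ is the bare [Ne] core; C⁺ still has 3 valence electrons; P⁺ still has 4 valence electrons; Ca⁺ still has 1 valence electron.
Breaking into a closed-shell core is much more expensive than removing a leftover valence electron — Na has the largest IE_2 here.
Valence configurations: Be⁺ [He]2s¹, C⁺ [He]2s²2p¹, P⁺ [Ne]3s²3p², Ca⁺ [Ar]4s¹.
Approximate IE_2 values (kJ/mol): Be 1757, Na 4562, C 2353, P 1907, Ca 1145.
So the second ionization energies run Ca < Be < P < C < Na.

Ca < Be < P < C < Na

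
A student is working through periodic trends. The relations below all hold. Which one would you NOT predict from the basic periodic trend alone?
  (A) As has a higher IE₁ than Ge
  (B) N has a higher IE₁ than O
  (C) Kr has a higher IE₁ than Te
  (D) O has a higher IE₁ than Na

The general trend: IE₁ increases across a period and decreases down a group.
(A) As (period 4, group 15) vs Ge (period 4, group 14): the stated order agrees with the simple trend.
(B) N (period 2, group 15) vs O (period 2, group 16): the stated order contradicts the simple trend.
(C) Kr (period 4, group 18) vs Te (period 5, group 16): the stated order agrees with the simple trend.
(D) O (period 2, group 16) vs Na (period 3, group 1): the stated order agrees with the simple trend.
The exception is (B): pairing an electron in O's 2p⁴ costs repulsion energy, so O ionizes more easily than half-filled N (2p³).

(B)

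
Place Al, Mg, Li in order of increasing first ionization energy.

Li < Al < Mg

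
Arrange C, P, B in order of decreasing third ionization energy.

C, B, P

IE_3 is the cost of taking one more electron from the +2 cation: C²⁺ still has 2 valence electrons; P²⁺ still has 3 valence electrons; B²⁺ still has 1 valence electron.
All are still removing valence electrons, so compare the +2 ions as you would atoms: IE_3 generally rises across a period (higher Z_eff) and falls down a group (larger shell), subject to the usual subshell exceptions.
Valence configurations: C²⁺ [He]2s², P²⁺ [Ne]3s²3p¹, B²⁺ [He]2s¹.
Approximate IE_3 values (kJ/mol): C 4620, P 2914, B 3660.
Putting it together, IE_3: P < B < C.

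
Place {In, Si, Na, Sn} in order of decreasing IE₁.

Si, Sn, In, Na

Na is in period 3, group 1; Si is in period 3, group 14; In is in period 5, group 13; Sn is in period 5, group 14.
Across a period the outer electron is held more tightly (higher IE₁); down a group it sits in a higher shell, more shielded, and comes off more easily.
Here both period and group differ, so the two effects have to be weighed against each other.
In > Na: the two effects oppose for this pair; the across-period effect wins (558 vs 496 kJ/mol).
Sn > In: both are in period 5; the period trend gives Sn the larger value.
Si > Sn: they share group 14; the group trend gives Si the larger value.
Tabulated first ionization energy (kJ/mol): Na 496, Si 786, In 558, Sn 709.
So from highest to lowest: Si > Sn > In > Na.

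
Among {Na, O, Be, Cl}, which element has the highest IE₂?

Na

The second ionization energy removes an electron from the +1 ion. For each element: Na⁺ is the bare [Ne] core; O⁺ still has 5 valence electrons; Be⁺ still has 1 valence electron; Cl⁺ still has 6 valence electrons.
Core electrons are held far more tightly than valence electrons, so Na tops the IE_2 order.
Valence configurations: O⁺ [He]2s²2p³, Be⁺ [He]2s¹, Cl⁺ [Ne]3s²3p⁴.
Approximate IE_2 values (kJ/mol): Na 4562, O 3388, Be 1757, Cl 2298.
Hence IE_2: Be < Cl < O < Na.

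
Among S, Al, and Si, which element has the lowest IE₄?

Si

IE_4 is the cost of taking one more electron from the +3 cation: S³⁺ still has 3 valence electrons; Al³⁺ is the bare [Ne] core; Si³⁺ still has 1 valence electron.
Core electrons are held far more tightly than valence electrons, so Al tops the IE_4 order.
Valence configurations: S³⁺ [Ne]3s²3p¹, Si³⁺ [Ne]3s¹.
Approximate IE_4 values (kJ/mol): S 4556, Al 11577, Si 4356.
Overall IE_4 order: Si < S < Al.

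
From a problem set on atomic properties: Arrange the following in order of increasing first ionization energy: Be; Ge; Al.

Be is in period 2, group 2; Al is in period 3, group 13; Ge is in period 4, group 14.
Across a period the outer electron is held more tightly (higher IE₁); down a group it sits in a higher shell, more shielded, and comes off more easily.
These sit on a diagonal, where the across-period and down-group effects partly cancel.
Ge > Al: period and group pull opposite ways; the across-period shift dominates (762 vs 578 kJ/mol).
Be > Ge: period and group pull opposite ways; the down-group shift dominates (900 vs 762 kJ/mol).
For reference (kJ/mol): Be 900, Al 578, Ge 762.
So from lowest to highest: Al < Ge < Be.

Al < Ge < Be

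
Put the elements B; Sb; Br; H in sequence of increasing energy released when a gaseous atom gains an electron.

B < H < Sb < Br

H is in period 1, group 1; B is in period 2, group 13; Br is in period 4, group 17; Sb is in period 5, group 15.
Atoms with high Z_eff and room in the valence shell (especially the halogens) have the most exothermic electron affinities.
Neither a single period nor a single group — weigh both effects.
H > B: the two effects oppose for this pair; the down-group effect wins (73 vs 27 kJ/mol).
Sb > H: the two effects oppose for this pair; the across-period effect wins (103 vs 73 kJ/mol).
Br > Sb: both effects reinforce here, so Br is clearly the higher of the two.
For reference (kJ/mol): H 73, B 27, Br 325, Sb 103.
So from lowest to highest: B < H < Sb < Br.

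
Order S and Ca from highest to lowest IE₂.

S > Ca

The second ionization energy removes an electron from the +1 ion. For each element: S⁺ still has 5 valence electrons; Ca⁺ still has 1 valence electron.
All are still removing valence electrons, so compare the +1 ions as you would atoms: IE_2 generally rises across a period (higher Z_eff) and falls down a group (larger shell), subject to the usual subshell exceptions.
Valence configurations: S⁺ [Ne]3s²3p³, Ca⁺ [Ar]4s¹.
Tabulated IE_2 (kJ/mol): S 2252, Ca 1145.
Putting it together, IE_2: Ca < S.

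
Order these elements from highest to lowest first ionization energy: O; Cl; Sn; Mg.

O > Cl > Mg > Sn

First ionization energy rises across a period (greater Z_eff holds electrons more tightly) and falls down a group (valence electrons are farther from the nucleus).
These span different periods and groups, so the two trends combine.
Mg > Sn: the two effects oppose for this pair; the down-group effect wins (738 vs 709 kJ/mol).
Cl > Mg: both are in period 3; the period trend gives Cl the larger value.
O > Cl: period and group pull opposite ways; the down-group shift dominates (1314 vs 1251 kJ/mol).
For reference (kJ/mol): O 1314, Mg 738, Cl 1251, Sn 709.
So from highest to lowest: O > Cl > Mg > Sn.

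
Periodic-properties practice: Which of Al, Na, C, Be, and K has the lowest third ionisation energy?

Al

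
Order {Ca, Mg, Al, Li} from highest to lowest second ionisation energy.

Li > Al > Mg > Ca

Consider each +1 ion: Ca⁺ still has 1 valence electron; Mg⁺ still has 1 valence electron; Al⁺ still has 2 valence electrons; Li⁺ is the bare [He] core.
Breaking into a closed-shell core is much more expensive than removing a leftover valence electron — Li has the largest IE_2 here.
Valence configurations: Ca⁺ [Ar]4s¹, Mg⁺ [Ne]3s¹, Al⁺ [Ne]3s².
Approximate IE_2 values (kJ/mol): Ca 1145, Mg 1451, Al 1817, Li 7298.
Hence IE_2: Ca < Mg < Al < Li.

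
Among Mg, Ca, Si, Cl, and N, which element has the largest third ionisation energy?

Consider each +2 ion: Mg²⁺ is the bare [Ne] core; Ca²⁺ is the bare [Ar] core; Si²⁺ still has 2 valence electrons; Cl²⁺ still has 5 valence electrons; N²⁺ still has 3 valence electrons.
Breaking into a closed-shell core is much more expensive than removing a leftover valence electron — Ca and Mg have the largest IE_3 here.
Valence configurations: Si²⁺ [Ne]3s², Cl²⁺ [Ne]3s²3p³, N²⁺ [He]2s²2p¹.
Approximate IE_3 values (kJ/mol): Mg 7733, Ca 4912, Si 3232, Cl 3822, N 4578.
Putting it together, IE_3: Si < Cl < N < Ca < Mg.

Mg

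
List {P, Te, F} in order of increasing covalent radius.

Atomic radius shrinks across a period as nuclear charge pulls the same shell inward, and grows down a group as new shells are added.
These span different periods and groups, so the two trends combine.
P > F: both effects reinforce here, so P is clearly the larger of the two.
Te > P: period and group pull opposite ways; the down-group shift dominates (136 vs 111 pm).
Tabulated atomic radius (pm): F 64, P 111, Te 136.
So from smallest to largest: F < P < Te.

F, P, Te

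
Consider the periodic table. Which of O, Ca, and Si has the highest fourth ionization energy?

After 3 electrons have been removed, what remains? O³⁺ still has 3 valence electrons; Ca³⁺ is already 1 electron into the core; Si³⁺ still has 1 valence electron.
Usually core removal costs more than valence removal, but here the competition is close: a tightly held n=2 valence electron can cost more to remove than an n=3 core electron, so the actual values have to decide it.
Valence configurations: O³⁺ [He]2s²2p¹, Si³⁺ [Ne]3s¹.
Approximate IE_4 values (kJ/mol): O 7469, Ca 6491, Si 4356.
Hence IE_4: Si < Ca < O.

O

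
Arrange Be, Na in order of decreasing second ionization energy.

Na > Be

After 1 electron has been removed, what remains? Be⁺ still has 1 valence electron; Na⁺ is the bare [Ne] core.
Breaking into a closed-shell core is much more expensive than removing a leftover valence electron — Na has the largest IE_2 here.
The numbers (kJ/mol): Be 1757, Na 4562.
Putting it together, IE_2: Be < Na.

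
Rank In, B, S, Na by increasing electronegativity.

B is in period 2, group 13; Na is in period 3, group 1; S is in period 3, group 16; In is in period 5, group 13.
EN rises left→right (higher Z_eff, smaller atoms) and falls top→bottom (larger, more shielded atoms).
Here both period and group differ, so the two effects have to be weighed against each other.
In > Na: the two effects oppose for this pair; the across-period effect wins (1.78 vs 0.93).
B > In: they share group 13; the group trend gives B the larger value.
S > B: period and group pull opposite ways; the across-period shift dominates (2.58 vs 2.04).
For reference (Pauling): B 2.04, Na 0.93, S 2.58, In 1.78.
So from lowest to highest: Na < In < B < S.

Na < In < B < S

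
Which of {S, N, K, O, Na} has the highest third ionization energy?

Na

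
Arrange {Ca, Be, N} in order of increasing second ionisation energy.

Ca < Be < N

The second ionization energy removes an electron from the +1 ion. For each element: Ca⁺ still has 1 valence electron; Be⁺ still has 1 valence electron; N⁺ still has 4 valence electrons.
All are still removing valence electrons, so compare the +1 ions as you would atoms: IE_2 generally rises across a period (higher Z_eff) and falls down a group (larger shell), subject to the usual subshell exceptions.
Valence configurations: Ca⁺ [Ar]4s¹, Be⁺ [He]2s¹, N⁺ [He]2s²2p².
Tabulated IE_2 (kJ/mol): Ca 1145, Be 1757, N 2856.
Hence IE_2: Ca < Be < N.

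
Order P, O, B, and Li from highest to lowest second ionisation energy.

Li > O > B > P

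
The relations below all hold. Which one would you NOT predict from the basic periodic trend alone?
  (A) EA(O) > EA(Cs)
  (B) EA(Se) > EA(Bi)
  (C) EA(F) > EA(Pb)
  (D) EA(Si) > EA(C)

(D)

The general trend: electron affinity increases across a period and decreases down a group.
(A) O (period 2, group 16) vs Cs (period 6, group 1): the stated order agrees with the simple trend.
(B) Se (period 4, group 16) vs Bi (period 6, group 15): the stated order agrees with the simple trend.
(C) F (period 2, group 17) vs Pb (period 6, group 14): the stated order agrees with the simple trend.
(D) Si (period 3, group 14) vs C (period 2, group 14): the stated order contradicts the simple trend.
The exception is (D): Si's larger, more diffuse 3p orbitals accept an added electron slightly more readily than C's compact 2p.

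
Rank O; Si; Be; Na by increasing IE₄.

Si, O, Na, Be

After 3 electrons have been removed, what remains? O³⁺ still has 3 valence electrons; Si³⁺ still has 1 valence electron; Be³⁺ is already 1 electron into the core; Na³⁺ is already 2 electrons into the core.
Core electrons are held far more tightly than valence electrons, so Na and Be top the IE_4 order.
Valence configurations: O³⁺ [He]2s²2p¹, Si³⁺ [Ne]3s¹.
Approximate IE_4 values (kJ/mol): O 7469, Si 4356, Be 21007, Na 9543.
So the fourth ionization energies run Si < O < Na < Be.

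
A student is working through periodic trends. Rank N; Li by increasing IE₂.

N < Li

IE_2 is the cost of taking one more electron from the +1 cation: N⁺ still has 4 valence electrons; Li⁺ is the bare [He] core.
Core electrons are held far more tightly than valence electrons, so Li tops the IE_2 order.
Tabulated IE_2 (kJ/mol): N 2856, Li 7298.
Overall IE_2 order: N < Li.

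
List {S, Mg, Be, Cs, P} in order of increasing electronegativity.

Cs < Mg < Be < P < S

Be is in period 2, group 2; Mg is in period 3, group 2; P is in period 3, group 15; S is in period 3, group 16; Cs is in period 6, group 1.
Smaller atoms with higher effective nuclear charge are more electronegative.
Neither a single period nor a single group — weigh both effects.
Mg > Cs: both effects reinforce here, so Mg is clearly the higher of the two.
Be > Mg: they share group 2; the group trend gives Be the larger value.
P > Be: the two effects oppose for this pair; the across-period effect wins (2.19 vs 1.57).
S > P: both are in period 3; the period trend gives S the larger value.
For reference (Pauling): Be 1.57, Mg 1.31, P 2.19, S 2.58, Cs 0.79.
So from lowest to highest: Cs < Mg < Be < P < S.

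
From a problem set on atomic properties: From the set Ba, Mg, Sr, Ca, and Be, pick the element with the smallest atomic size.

Radius decreases left→right (rising Z_eff, same n) and increases top→bottom (higher n).
All are in group 2, so atomic radius increases down the group.
The smallest atomic size among these belongs to Be.

Be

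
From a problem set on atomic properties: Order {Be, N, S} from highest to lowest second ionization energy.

The second ionization energy removes an electron from the +1 ion. For each element: Be⁺ still has 1 valence electron; N⁺ still has 4 valence electrons; S⁺ still has 5 valence electrons.
All are still removing valence electrons, so compare the +1 ions as you would atoms: IE_2 generally rises across a period (higher Z_eff) and falls down a group (larger shell), subject to the usual subshell exceptions.
Valence configurations: Be⁺ [He]2s¹, N⁺ [He]2s²2p², S⁺ [Ne]3s²3p³.
Approximate IE_2 values (kJ/mol): Be 1757, N 2856, S 2252.
Hence IE_2: Be < S < N.

N, S, Be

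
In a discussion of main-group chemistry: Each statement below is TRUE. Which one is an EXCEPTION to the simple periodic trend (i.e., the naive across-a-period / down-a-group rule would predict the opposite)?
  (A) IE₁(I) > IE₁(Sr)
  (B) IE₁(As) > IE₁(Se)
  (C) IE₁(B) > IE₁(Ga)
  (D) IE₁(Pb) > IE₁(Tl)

The general trend: IE₁ increases across a period and decreases down a group.
(A) I (period 5, group 17) vs Sr (period 5, group 2): the stated order agrees with the simple trend.
(B) As (period 4, group 15) vs Se (period 4, group 16): the stated order contradicts the simple trend.
(C) B (period 2, group 13) vs Ga (period 4, group 13): the stated order agrees with the simple trend.
(D) Pb (period 6, group 14) vs Tl (period 6, group 13): the stated order agrees with the simple trend.
The exception is (B): Se (4p⁴) ionizes more easily than half-filled As (4p³).

(B)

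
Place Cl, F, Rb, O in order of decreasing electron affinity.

Cl > F > O > Rb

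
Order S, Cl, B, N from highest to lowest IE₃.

N, Cl, B, S

After 2 electrons have been removed, what remains? S²⁺ still has 4 valence electrons; Cl²⁺ still has 5 valence electrons; B²⁺ still has 1 valence electron; N²⁺ still has 3 valence electrons.
All are still removing valence electrons, so compare the +2 ions as you would atoms: IE_3 generally rises across a period (higher Z_eff) and falls down a group (larger shell), subject to the usual subshell exceptions.
Valence configurations: S²⁺ [Ne]3s²3p², Cl²⁺ [Ne]3s²3p³, B²⁺ [He]2s¹, N²⁺ [He]2s²2p¹.
Tabulated IE_3 (kJ/mol): S 3357, Cl 3822, B 3660, N 4578.
Putting it together, IE_3: S < B < Cl < N.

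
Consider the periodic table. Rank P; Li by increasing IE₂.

Consider each +1 ion: P⁺ still has 4 valence electrons; Li⁺ is the bare [He] core.
Core electrons are held far more tightly than valence electrons, so Li tops the IE_2 order.
The numbers (kJ/mol): P 1907, Li 7298.
Overall IE_2 order: P < Li.

P, Li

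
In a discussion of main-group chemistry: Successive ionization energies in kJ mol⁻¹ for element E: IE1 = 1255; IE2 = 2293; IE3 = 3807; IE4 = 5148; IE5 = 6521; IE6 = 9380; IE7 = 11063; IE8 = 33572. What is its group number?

Group 17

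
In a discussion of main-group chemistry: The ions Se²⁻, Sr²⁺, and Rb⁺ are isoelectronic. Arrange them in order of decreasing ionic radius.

All of these have 36 electrons, so size is governed by nuclear charge alone: the more protons, the stronger the pull on the same electron cloud, and the smaller the ion.
Nuclear charges: Sr²⁺ (Z=38), Rb⁺ (Z=37), Se²⁻ (Z=34).
Largest to smallest: Se²⁻ > Rb⁺ > Sr²⁺.

Se²⁻, Rb⁺, Sr²⁺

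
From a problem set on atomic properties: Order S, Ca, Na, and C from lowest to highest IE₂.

Ca < S < C < Na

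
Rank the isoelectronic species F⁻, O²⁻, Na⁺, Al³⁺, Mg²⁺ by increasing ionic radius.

Al³⁺ < Mg²⁺ < Na⁺ < F⁻ < O²⁻

All of these have 10 electrons, so size is governed by nuclear charge alone: the more protons, the stronger the pull on the same electron cloud, and the smaller the ion.
Nuclear charges: Al³⁺ (Z=13), Mg²⁺ (Z=12), Na⁺ (Z=11), F⁻ (Z=9), O²⁻ (Z=8).
Smallest to largest: Al³⁺ < Mg²⁺ < Na⁺ < F⁻ < O²⁻.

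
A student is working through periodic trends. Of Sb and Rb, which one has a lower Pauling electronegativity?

Rb

Rb is in period 5, group 1; Sb is in period 5, group 15.
Electronegativity increases across a period and decreases down a group, tracking effective nuclear charge and atomic size.
All lie in period 5, so electronegativity increases left to right.
So Rb has the lower Pauling electronegativity (Rb < Sb).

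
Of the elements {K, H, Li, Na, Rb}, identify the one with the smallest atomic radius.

H

Across a period the added protons contract the valence shell; down a group each new principal shell makes the atom larger.
All are in group 1, so atomic radius increases down the group.
The smallest atomic radius among these belongs to H.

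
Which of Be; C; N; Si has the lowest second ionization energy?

Si

After 1 electron has been removed, what remains? Be⁺ still has 1 valence electron; C⁺ still has 3 valence electrons; N⁺ still has 4 valence electrons; Si⁺ still has 3 valence electrons.
All are still removing valence electrons, so compare the +1 ions as you would atoms: IE_2 generally rises across a period (higher Z_eff) and falls down a group (larger shell), subject to the usual subshell exceptions.
Valence configurations: Be⁺ [He]2s¹, C⁺ [He]2s²2p¹, N⁺ [He]2s²2p², Si⁺ [Ne]3s²3p¹.
Approximate IE_2 values (kJ/mol): Be 1757, C 2353, N 2856, Si 1577.
So the second ionization energies run Si < Be < C < N.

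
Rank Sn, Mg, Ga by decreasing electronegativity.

Sn > Ga > Mg

Smaller atoms with higher effective nuclear charge are more electronegative.
A diagonal step moves right (one effect) and down (the opposite effect) at once.
Ga > Mg: the two effects oppose for this pair; the across-period effect wins (1.81 vs 1.31).
Sn > Ga: the two effects oppose for this pair; the across-period effect wins (1.96 vs 1.81).
Tabulated electronegativity (Pauling): Mg 1.31, Ga 1.81, Sn 1.96.
So from highest to lowest: Sn > Ga > Mg.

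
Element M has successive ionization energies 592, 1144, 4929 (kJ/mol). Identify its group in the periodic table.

Look for the largest jump between consecutive ionization energies: IE3/IE2 ≈ 4.3, far larger than any earlier ratio.
That jump marks the point where a core electron is being removed. So the atom has 2 valence electrons.
A main-group element with 2 valence electrons is in group 2.

Group 2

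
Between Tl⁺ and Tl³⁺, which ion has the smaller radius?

Both ions have Z = 81 protons, but Tl³⁺ has lost more electrons, so its remaining electrons feel a larger effective nuclear charge per electron and are pulled in more tightly.
Higher positive charge → smaller ion, so Tl⁺ > Tl³⁺.

Tl³⁺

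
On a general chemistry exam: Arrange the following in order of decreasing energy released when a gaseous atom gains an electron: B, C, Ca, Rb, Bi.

C, Bi, Rb, B, Ca

Atoms with high Z_eff and room in the valence shell (especially the halogens) have the most exothermic electron affinities.
These span different periods and groups, so the two trends combine.
B > Ca: both effects reinforce here, so B is clearly the higher of the two.
Rb > B: this pair runs against the simple trend — see the exception note.
Bi > Rb: the two effects oppose for this pair; the across-period effect wins (91 vs 47 kJ/mol).
C > Bi: the two effects oppose for this pair; the down-group effect wins (122 vs 91 kJ/mol).
Note the exception: Rb has a higher electron affinity than B, contrary to the simple trend — B's ns²np¹ configuration gives only a small electron affinity — the sparsely filled np subshell binds an added electron weakly.
Note the exception: Rb has a higher electron affinity than Ca, contrary to the simple trend — adding an electron to Ca (ns²) has to open a new, higher-energy np subshell, which is unfavourable.
Tabulated electron affinity (kJ/mol): B 27, C 122, Ca 2, Rb 47, Bi 91.
So from highest to lowest: C > Bi > Rb > B > Ca.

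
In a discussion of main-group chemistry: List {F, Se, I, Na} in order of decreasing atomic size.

Na > I > Se > F

F is in period 2, group 17; Na is in period 3, group 1; Se is in period 4, group 16; I is in period 5, group 17.
Radius decreases left→right (rising Z_eff, same n) and increases top→bottom (higher n).
These span different periods and groups, so the two trends combine.
Se > F: both effects reinforce here, so Se is clearly the larger of the two.
I > Se: the two effects oppose for this pair; the down-group effect wins (133 vs 116 pm).
Na > I: the two effects oppose for this pair; the across-period effect wins (155 vs 133 pm).
Tabulated atomic radius (pm): F 64, Na 155, Se 116, I 133.
So from largest to smallest: Na > I > Se > F.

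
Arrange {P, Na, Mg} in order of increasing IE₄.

P < Na < Mg

The fourth ionization energy removes an electron from the +3 ion. For each element: P³⁺ still has 2 valence electrons; Na³⁺ is already 2 electrons into the core; Mg³⁺ is already 1 electron into the core.
Breaking into a closed-shell core is much more expensive than removing a leftover valence electron — Na and Mg have the largest IE_4 here.
Approximate IE_4 values (kJ/mol): P 4964, Na 9543, Mg 10543.
Overall IE_4 order: P < Na < Mg.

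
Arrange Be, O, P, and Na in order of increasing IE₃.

P < O < Na < Be

Consider each +2 ion: Be²⁺ is the bare [He] core; O²⁺ still has 4 valence electrons; P²⁺ still has 3 valence electrons; Na²⁺ is already 1 electron into the core.
Breaking into a closed-shell core is much more expensive than removing a leftover valence electron — Na and Be have the largest IE_3 here.
Valence configurations: O²⁺ [He]2s²2p², P²⁺ [Ne]3s²3p¹.
The numbers (kJ/mol): Be 14849, O 5300, P 2914, Na 6910.
Putting it together, IE_3: P < O < Na < Be.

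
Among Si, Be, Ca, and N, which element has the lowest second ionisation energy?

Ca

IE_2 is the cost of taking one more electron from the +1 cation: Si⁺ still has 3 valence electrons; Be⁺ still has 1 valence electron; Ca⁺ still has 1 valence electron; N⁺ still has 4 valence electrons.
All are still removing valence electrons, so compare the +1 ions as you would atoms: IE_2 generally rises across a period (higher Z_eff) and falls down a group (larger shell), subject to the usual subshell exceptions.
Valence configurations: Si⁺ [Ne]3s²3p¹, Be⁺ [He]2s¹, Ca⁺ [Ar]4s¹, N⁺ [He]2s²2p².
The numbers (kJ/mol): Si 1577, Be 1757, Ca 1145, N 2856.
So the second ionization energies run Ca < Si < Be < N.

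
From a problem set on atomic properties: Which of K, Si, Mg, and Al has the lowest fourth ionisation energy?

IE_4 is the cost of taking one more electron from the +3 cation: K³⁺ is already 2 electrons into the core; Si³⁺ still has 1 valence electron; Mg³⁺ is already 1 electron into the core; Al³⁺ is the bare [Ne] core.
Pulling an electron out of a noble-gas core costs far more than removing a remaining valence electron, so K, Mg and Al sit at the high end of IE_4.
The numbers (kJ/mol): K 5877, Si 4356, Mg 10543, Al 11577.
Hence IE_4: Si < K < Mg < Al.

Si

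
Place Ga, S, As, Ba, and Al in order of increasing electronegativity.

Al is in period 3, group 13; S is in period 3, group 16; Ga is in period 4, group 13; As is in period 4, group 15; Ba is in period 6, group 2.
Electronegativity increases across a period and decreases down a group, tracking effective nuclear charge and atomic size.
These span different periods and groups, so the two trends combine.
Al > Ba: relative to Ba, both the across-period and down-group shifts push Al's electronegativity up.
Ga > Al: this pair runs against the simple trend — see the exception note.
As > Ga: both are in period 4; the period trend gives As the larger value.
S > As: both effects reinforce here, so S is clearly the higher of the two.
Note the exception: Ga has a higher electronegativity than Al, contrary to the simple trend — poor shielding by filled d (and f) subshells raises the heavier element's effective nuclear charge more than the simple down-group trend predicts.
For reference (Pauling): Al 1.61, S 2.58, Ga 1.81, As 2.18, Ba 0.89.
So from lowest to highest: Ba < Al < Ga < As < S.

Ba < Al < Ga < As < S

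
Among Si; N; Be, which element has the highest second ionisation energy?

N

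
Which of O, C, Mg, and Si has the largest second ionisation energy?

O

The second ionization energy removes an electron from the +1 ion. For each element: O⁺ still has 5 valence electrons; C⁺ still has 3 valence electrons; Mg⁺ still has 1 valence electron; Si⁺ still has 3 valence electrons.
All are still removing valence electrons, so compare the +1 ions as you would atoms: IE_2 generally rises across a period (higher Z_eff) and falls down a group (larger shell), subject to the usual subshell exceptions.
Valence configurations: O⁺ [He]2s²2p³, C⁺ [He]2s²2p¹, Mg⁺ [Ne]3s¹, Si⁺ [Ne]3s²3p¹.
The numbers (kJ/mol): O 3388, C 2353, Mg 1451, Si 1577.
So the second ionization energies run Mg < Si < C < O.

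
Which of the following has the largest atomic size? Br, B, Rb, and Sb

Across a period the added protons contract the valence shell; down a group each new principal shell makes the atom larger.
Neither a single period nor a single group — weigh both effects.
Br > B: the two effects oppose for this pair; the down-group effect wins (114 vs 85 pm).
Sb > Br: both effects reinforce here, so Sb is clearly the larger of the two.
Rb > Sb: both are in period 5; the period trend gives Rb the larger value.
Approximate values (pm): B 85, Br 114, Rb 210, Sb 140.
The largest atomic size among these belongs to Rb.

Rb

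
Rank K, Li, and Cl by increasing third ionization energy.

Consider each +2 ion: K²⁺ is already 1 electron into the core; Li²⁺ is already 1 electron into the core; Cl²⁺ still has 5 valence electrons.
Pulling an electron out of a noble-gas core costs far more than removing a remaining valence electron, so K and Li sit at the high end of IE_3.
The numbers (kJ/mol): K 4420, Li 11815, Cl 3822.
Overall IE_3 order: Cl < K < Li.

Cl, K, Li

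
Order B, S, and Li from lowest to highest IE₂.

S < B < Li

IE_2 is the cost of taking one more electron from the +1 cation: B⁺ still has 2 valence electrons; S⁺ still has 5 valence electrons; Li⁺ is the bare [He] core.
Core electrons are held far more tightly than valence electrons, so Li tops the IE_2 order.
Valence configurations: B⁺ [He]2s², S⁺ [Ne]3s²3p³.
The numbers (kJ/mol): B 2427, S 2252, Li 7298.
Putting it together, IE_2: S < B < Li.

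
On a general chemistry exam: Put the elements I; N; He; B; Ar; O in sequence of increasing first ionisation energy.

B, I, O, N, Ar, He

He is in period 1, group 18; B is in period 2, group 13; N is in period 2, group 15; O is in period 2, group 16; Ar is in period 3, group 18; I is in period 5, group 17.
Across a period the outer electron is held more tightly (higher IE₁); down a group it sits in a higher shell, more shielded, and comes off more easily.
Here both period and group differ, so the two effects have to be weighed against each other.
I > B: the two effects oppose for this pair; the across-period effect wins (1008 vs 801 kJ/mol).
O > I: the two effects oppose for this pair; the down-group effect wins (1314 vs 1008 kJ/mol).
N > O: this pair runs against the simple trend — see the exception note.
Ar > N: the two effects oppose for this pair; the across-period effect wins (1521 vs 1402 kJ/mol).
He > Ar: they share group 18; the group trend gives He the larger value.
Note the exception: N has a higher first ionization energy than O, contrary to the simple trend — pairing an electron in O's 2p⁴ costs repulsion energy, so O ionizes more easily than half-filled N (2p³).
For reference (kJ/mol): He 2372, B 801, N 1402, O 1314, Ar 1521, I 1008.
So from lowest to highest: B < I < O < N < Ar < He.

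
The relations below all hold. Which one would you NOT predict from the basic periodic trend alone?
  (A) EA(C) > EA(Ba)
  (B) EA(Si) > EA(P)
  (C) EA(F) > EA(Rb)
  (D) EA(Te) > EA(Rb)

(B)

The general trend: electron affinity increases across a period and decreases down a group.
(A) C (period 2, group 14) vs Ba (period 6, group 2): the stated order agrees with the simple trend.
(B) Si (period 3, group 14) vs P (period 3, group 15): the stated order contradicts the simple trend.
(C) F (period 2, group 17) vs Rb (period 5, group 1): the stated order agrees with the simple trend.
(D) Te (period 5, group 16) vs Rb (period 5, group 1): the stated order agrees with the simple trend.
The exception is (B): adding an electron to P's half-filled 3p³ is unfavourable, so Si (3p²) has the more exothermic EA.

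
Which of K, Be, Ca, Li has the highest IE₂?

Li

After 1 electron has been removed, what remains? K⁺ is the bare [Ar] core; Be⁺ still has 1 valence electron; Ca⁺ still has 1 valence electron; Li⁺ is the bare [He] core.
Pulling an electron out of a noble-gas core costs far more than removing a remaining valence electron, so K and Li sit at the high end of IE_2.
Valence configurations: Be⁺ [He]2s¹, Ca⁺ [Ar]4s¹.
Approximate IE_2 values (kJ/mol): K 3052, Be 1757, Ca 1145, Li 7298.
Hence IE_2: Ca < Be < K < Li.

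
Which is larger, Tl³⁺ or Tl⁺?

Tl⁺

Both ions have Z = 81 protons, but Tl³⁺ has lost more electrons, so its remaining electrons feel a larger effective nuclear charge per electron and are pulled in more tightly.
Higher positive charge → smaller ion, so Tl⁺ > Tl³⁺.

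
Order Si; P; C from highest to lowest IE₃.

After 2 electrons have been removed, what remains? Si²⁺ still has 2 valence electrons; P²⁺ still has 3 valence electrons; C²⁺ still has 2 valence electrons.
All are still removing valence electrons, so compare the +2 ions as you would atoms: IE_3 generally rises across a period (higher Z_eff) and falls down a group (larger shell), subject to the usual subshell exceptions.
Valence configurations: Si²⁺ [Ne]3s², P²⁺ [Ne]3s²3p¹, C²⁺ [He]2s².
P²⁺ loses a lone 3p electron whereas Si²⁺ must break into a filled 3s² pair, so IE_3(Si) > IE_3(P) even though P has the higher nuclear charge.
The numbers (kJ/mol): Si 3232, P 2914, C 4620.
Putting it together, IE_3: P < Si < C.

C > Si > P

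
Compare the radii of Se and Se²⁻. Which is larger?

Forming Se²⁻ adds 2 electrons to Se. More electron–electron repulsion in the same shell, with unchanged nuclear charge, lets the cloud expand.
An anion is larger than its parent atom: Se²⁻ > Se.

Se²⁻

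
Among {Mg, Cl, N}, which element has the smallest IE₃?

Cl

Consider each +2 ion: Mg²⁺ is the bare [Ne] core; Cl²⁺ still has 5 valence electrons; N²⁺ still has 3 valence electrons.
Pulling an electron out of a noble-gas core costs far more than removing a remaining valence electron, so Mg sits at the high end of IE_3.
Valence configurations: Cl²⁺ [Ne]3s²3p³, N²⁺ [He]2s²2p¹.
Tabulated IE_3 (kJ/mol): Mg 7733, Cl 3822, N 4578.
Putting it together, IE_3: Cl < N < Mg.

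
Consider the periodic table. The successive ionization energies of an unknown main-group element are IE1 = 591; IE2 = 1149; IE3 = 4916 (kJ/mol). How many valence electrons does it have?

2

Look for the largest jump between consecutive ionization energies: IE3/IE2 ≈ 4.3, far larger than any earlier ratio.
That jump marks the point where a core electron is being removed. So the atom has 2 valence electrons.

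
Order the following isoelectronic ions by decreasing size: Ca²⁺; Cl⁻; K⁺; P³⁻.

All of these have 18 electrons, so size is governed by nuclear charge alone: the more protons, the stronger the pull on the same electron cloud, and the smaller the ion.
Nuclear charges: Ca²⁺ (Z=20), K⁺ (Z=19), Cl⁻ (Z=17), P³⁻ (Z=15).
Largest to smallest: P³⁻ > Cl⁻ > K⁺ > Ca²⁺.

P³⁻, Cl⁻, K⁺, Ca²⁺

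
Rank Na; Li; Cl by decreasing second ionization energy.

Li, Na, Cl

The second ionization energy removes an electron from the +1 ion. For each element: Na⁺ is the bare [Ne] core; Li⁺ is the bare [He] core; Cl⁺ still has 6 valence electrons.
Core electrons are held far more tightly than valence electrons, so Na and Li top the IE_2 order.
Tabulated IE_2 (kJ/mol): Na 4562, Li 7298, Cl 2298.
Overall IE_2 order: Cl < Na < Li.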